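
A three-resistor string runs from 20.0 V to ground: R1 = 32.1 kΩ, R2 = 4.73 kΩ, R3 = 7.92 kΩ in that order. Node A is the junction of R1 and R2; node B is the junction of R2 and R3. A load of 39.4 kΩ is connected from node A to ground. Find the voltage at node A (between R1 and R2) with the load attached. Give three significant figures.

V ≈ 4.60 V

Below node A the series string R2+R3 = 12.65 kΩ sits in parallel with the 39.4 kΩ load: 9.576 kΩ.
V_A = 20.0 × 9.576/(32.1 + 9.576) = 4.60 V.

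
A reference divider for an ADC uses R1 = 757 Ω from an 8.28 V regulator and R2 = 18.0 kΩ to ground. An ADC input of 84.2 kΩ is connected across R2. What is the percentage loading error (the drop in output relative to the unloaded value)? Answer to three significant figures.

0.855 %

The divider's output (Thévenin) resistance is R1‖R2 = 726.4 Ω.
Fractional drop under load = R_th/(R_th + R_L) = 726.4 / (726.4 + 84200) = 0.008554.
So the output falls by 0.855 %.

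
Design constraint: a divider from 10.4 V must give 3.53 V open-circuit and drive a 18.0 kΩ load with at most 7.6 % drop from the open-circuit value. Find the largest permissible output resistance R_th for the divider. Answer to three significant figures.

R_th ≤ 1.48 kΩ

Loading drop = R_th/(R_th + R_L) ≤ 0.0760, so R_th ≤ R_L · ε/(1−ε) = 18.0 kΩ × 0.0760/0.9240 = 1.48 kΩ.
(Any R1, R2 with R2/(R1+R2) = 0.339 and R1‖R2 ≤ 1.48 kΩ will meet the spec.)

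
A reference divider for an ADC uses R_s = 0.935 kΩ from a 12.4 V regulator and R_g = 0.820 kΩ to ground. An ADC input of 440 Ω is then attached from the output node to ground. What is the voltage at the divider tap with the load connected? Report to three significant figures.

V_out ≈ 2.91 V

The load sits in parallel with R_g: R_g‖R_L = (820 × 440) / (820 + 440) = 286.3 Ω.
V_out = 12.4 × 286.3 / (935 + 286.3) = 12.4 × 286.3/1221 = 2.91 V.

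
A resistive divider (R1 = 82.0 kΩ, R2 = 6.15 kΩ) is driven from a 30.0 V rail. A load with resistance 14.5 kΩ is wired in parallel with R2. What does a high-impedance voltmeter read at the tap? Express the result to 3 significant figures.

The load sits in parallel with R2: R2‖R_L = (6.15 × 14.5) / (6.15 + 14.5) = 4.318 kΩ.
V_out = 30.0 × 4.318 / (82.0 + 4.318) = 30.0 × 4.318/86.32 = 1.50 V.
(Unloaded it would have been 2.09 V.)

V_out ≈ 1.50 V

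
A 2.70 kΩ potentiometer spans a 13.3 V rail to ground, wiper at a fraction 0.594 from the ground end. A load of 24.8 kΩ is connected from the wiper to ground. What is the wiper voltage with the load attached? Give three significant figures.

V ≈ 7.70 V

The wiper splits the pot into (1−α)R = 1.096 kΩ above and αR = 1.604 kΩ below.
Lower section ‖ load = 1.506 kΩ.
V_wiper = 13.3 × 1.506/(1.096 + 1.506) = 7.70 V.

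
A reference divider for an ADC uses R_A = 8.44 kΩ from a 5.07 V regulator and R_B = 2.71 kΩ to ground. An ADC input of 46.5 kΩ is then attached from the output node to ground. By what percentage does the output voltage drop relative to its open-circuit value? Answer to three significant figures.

The divider's output (Thévenin) resistance is R_A‖R_B = 2.051 kΩ.
Fractional drop under load = R_th/(R_th + R_L) = 2.051 / (2.051 + 46.5) = 0.04225.
So the output falls by 4.23 %.

4.23 %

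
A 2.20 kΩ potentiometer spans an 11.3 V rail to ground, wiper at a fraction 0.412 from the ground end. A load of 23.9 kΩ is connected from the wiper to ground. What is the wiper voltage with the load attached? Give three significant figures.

V ≈ 4.55 V

The wiper splits the pot into (1−α)R = 1294 Ω above and αR = 906.4 Ω below.
Lower section ‖ load = 873.3 Ω.
V_wiper = 11.3 × 873.3/(1294 + 873.3) = 4.55 V.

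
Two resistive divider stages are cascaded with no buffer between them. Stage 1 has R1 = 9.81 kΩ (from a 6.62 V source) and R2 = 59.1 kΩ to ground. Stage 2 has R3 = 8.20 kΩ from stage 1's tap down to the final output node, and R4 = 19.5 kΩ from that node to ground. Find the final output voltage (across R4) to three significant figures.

Stage 2 presents R3+R4 = 27.70 kΩ as a load on stage 1's tap.
Stage 1's lower leg becomes R2‖(R3+R4) = 18.86 kΩ, so V_mid = 6.62 × 18.86/28.67 = 4.355 V.
Stage 2 is itself unloaded: V_out = V_mid × R4/(R3+R4) = 4.355 × 19.5/27.70 = 3.07 V.

V_out ≈ 3.07 V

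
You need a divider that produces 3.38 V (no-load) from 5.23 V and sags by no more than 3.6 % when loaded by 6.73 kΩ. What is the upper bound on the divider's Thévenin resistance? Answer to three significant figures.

R_th ≤ 251 Ω

Loading drop = R_th/(R_th + R_L) ≤ 0.0360, so R_th ≤ R_L · ε/(1−ε) = 6.73 kΩ × 0.0360/0.9640 = 251 Ω.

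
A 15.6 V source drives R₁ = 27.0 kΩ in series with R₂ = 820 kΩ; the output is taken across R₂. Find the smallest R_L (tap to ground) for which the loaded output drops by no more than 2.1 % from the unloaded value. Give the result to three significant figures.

Output resistance R_th = R₁‖R₂ = (27.0 × 820)/847.0 = 26.14 kΩ.
The fractional drop is R_th/(R_th + R_L); requiring this ≤ 0.0210 gives R_L ≥ R_th(1/0.0210 − 1) = 26.14 × 46.62 = 1.22 MΩ.

R_L(min) ≈ 1.22 MΩ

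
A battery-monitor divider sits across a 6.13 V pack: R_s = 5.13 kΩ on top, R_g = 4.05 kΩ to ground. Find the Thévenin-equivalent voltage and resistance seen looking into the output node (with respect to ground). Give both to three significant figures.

V_th is the open-circuit tap voltage: 6.13 × 4.05/(5.13 + 4.05) = 2.70 V.
With the supply zeroed, R_s and R_g appear in parallel from the tap: R_th = R_s‖R_g = (5.13 × 4.05)/9.180 = 2.26 kΩ.

V_th = 2.70 V, R_th = 2.26 kΩ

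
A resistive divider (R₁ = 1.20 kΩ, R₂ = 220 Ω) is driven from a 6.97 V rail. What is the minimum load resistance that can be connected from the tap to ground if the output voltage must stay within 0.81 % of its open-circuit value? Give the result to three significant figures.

R_L(min) ≈ 22.8 kΩ

Output resistance R_th = R₁‖R₂ = (1200 × 220)/1420 = 185.9 Ω.
The fractional drop is R_th/(R_th + R_L); requiring this ≤ 0.00810 gives R_L ≥ R_th(1/0.00810 − 1) = 185.9 × 122.5 = 22.8 kΩ.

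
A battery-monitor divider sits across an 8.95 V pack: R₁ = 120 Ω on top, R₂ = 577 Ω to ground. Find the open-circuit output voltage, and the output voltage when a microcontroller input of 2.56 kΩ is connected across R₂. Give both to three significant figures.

Unloaded: 7.41 V; loaded: 7.13 V

Open-circuit: V = 8.95 × 577/(120 + 577) = 7.41 V.
With the load, R₂ becomes R₂‖R_L = 470.9 Ω, so V = 8.95 × 470.9/590.9 = 7.13 V.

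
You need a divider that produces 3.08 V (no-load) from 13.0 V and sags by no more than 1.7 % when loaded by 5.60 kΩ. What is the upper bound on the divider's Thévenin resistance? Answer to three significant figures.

Loading drop = R_th/(R_th + R_L) ≤ 0.0170, so R_th ≤ R_L · ε/(1−ε) = 5.60 kΩ × 0.0170/0.9830 = 96.8 Ω.
(Any R1, R2 with R2/(R1+R2) = 0.237 and R1‖R2 ≤ 96.8 Ω will meet the spec.)

R_th ≤ 96.8 Ω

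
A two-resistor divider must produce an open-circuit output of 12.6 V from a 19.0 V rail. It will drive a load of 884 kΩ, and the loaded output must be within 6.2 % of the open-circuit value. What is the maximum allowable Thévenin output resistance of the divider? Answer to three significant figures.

Loading drop = R_th/(R_th + R_L) ≤ 0.0620, so R_th ≤ R_L · ε/(1−ε) = 884 kΩ × 0.0620/0.9380 = 58.4 kΩ.

R_th ≤ 58.4 kΩ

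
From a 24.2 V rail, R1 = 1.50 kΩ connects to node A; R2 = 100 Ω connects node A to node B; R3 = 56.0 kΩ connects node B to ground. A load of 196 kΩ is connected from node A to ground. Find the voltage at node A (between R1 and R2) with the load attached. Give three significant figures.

V ≈ 23.4 V

Below node A the series string R2+R3 = 56100 Ω sits in parallel with the 196000 Ω load: 43620 Ω.
V_A = 24.2 × 43620/(1500 + 43620) = 23.4 V.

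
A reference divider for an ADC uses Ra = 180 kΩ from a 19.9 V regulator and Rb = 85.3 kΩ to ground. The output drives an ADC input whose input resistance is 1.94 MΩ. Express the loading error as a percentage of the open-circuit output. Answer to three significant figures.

2.90 %

The divider's output (Thévenin) resistance is Ra‖Rb = 57.87 kΩ.
Fractional drop under load = R_th/(R_th + R_L) = 57.87 / (57.87 + 1940) = 0.02897.
So the output falls by 2.90 %.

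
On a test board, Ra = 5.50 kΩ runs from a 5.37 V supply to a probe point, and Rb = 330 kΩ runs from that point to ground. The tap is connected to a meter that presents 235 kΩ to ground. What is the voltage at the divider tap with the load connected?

The load sits in parallel with Rb: Rb‖R_L = (330 × 235) / (330 + 235) = 137.3 kΩ.
V_out = 5.37 × 137.3 / (5.50 + 137.3) = 5.37 × 137.3/142.8 = 5.16 V.

V_out ≈ 5.16 V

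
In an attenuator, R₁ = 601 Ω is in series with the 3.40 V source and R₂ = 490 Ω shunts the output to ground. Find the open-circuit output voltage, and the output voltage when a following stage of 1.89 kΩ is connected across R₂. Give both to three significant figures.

Open-circuit: V = 3.40 × 490/(601 + 490) = 1.53 V.
With the load, R₂ becomes R₂‖R_L = 389.1 Ω, so V = 3.40 × 389.1/990.1 = 1.34 V.

Unloaded: 1.53 V; loaded: 1.34 V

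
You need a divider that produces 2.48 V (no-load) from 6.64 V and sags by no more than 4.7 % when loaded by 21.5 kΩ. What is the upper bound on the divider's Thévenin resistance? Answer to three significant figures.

R_th ≤ 1.06 kΩ

Loading drop = R_th/(R_th + R_L) ≤ 0.0470, so R_th ≤ R_L · ε/(1−ε) = 21.5 kΩ × 0.0470/0.9530 = 1.06 kΩ.
(Any R1, R2 with R2/(R1+R2) = 0.373 and R1‖R2 ≤ 1.06 kΩ will meet the spec.)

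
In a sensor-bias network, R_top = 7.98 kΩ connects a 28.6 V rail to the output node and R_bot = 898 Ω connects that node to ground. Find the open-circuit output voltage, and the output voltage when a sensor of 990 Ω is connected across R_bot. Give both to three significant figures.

Unloaded: 2.89 V; loaded: 1.59 V

Open-circuit: V = 28.6 × 898/(7980 + 898) = 2.89 V.
With the load, R_bot becomes R_bot‖R_L = 470.9 Ω, so V = 28.6 × 470.9/8451 = 1.59 V.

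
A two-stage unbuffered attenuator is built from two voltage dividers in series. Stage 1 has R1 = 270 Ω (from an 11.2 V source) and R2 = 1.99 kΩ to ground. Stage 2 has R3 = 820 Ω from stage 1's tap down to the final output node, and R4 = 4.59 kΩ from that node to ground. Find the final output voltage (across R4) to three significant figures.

Stage 2 presents R3+R4 = 5410 Ω as a load on stage 1's tap.
Stage 1's lower leg becomes R2‖(R3+R4) = 1455 Ω, so V_mid = 11.2 × 1455/1725 = 9.447 V.
Stage 2 is itself unloaded: V_out = V_mid × R4/(R3+R4) = 9.447 × 4590/5410 = 8.01 V.

V_out ≈ 8.01 V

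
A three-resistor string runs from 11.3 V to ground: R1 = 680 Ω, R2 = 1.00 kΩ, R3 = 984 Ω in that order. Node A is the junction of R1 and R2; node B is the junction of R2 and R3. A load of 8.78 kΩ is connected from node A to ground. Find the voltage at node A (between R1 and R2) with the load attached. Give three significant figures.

Below node A the series string R2+R3 = 1984 Ω sits in parallel with the 8780 Ω load: 1618 Ω.
V_A = 11.3 × 1618/(680 + 1618) = 7.96 V.

V ≈ 7.96 V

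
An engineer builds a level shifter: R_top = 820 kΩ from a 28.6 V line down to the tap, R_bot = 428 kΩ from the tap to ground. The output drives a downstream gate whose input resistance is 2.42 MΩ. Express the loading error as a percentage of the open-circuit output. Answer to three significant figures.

Unloaded V = 28.6 × 428/1248 = 9.8083 V.
Loaded: R_bot‖R_L = 363.7 kΩ, giving V = 28.6 × 363.7/1184 = 8.7872 V.
Drop = (9.8083 − 8.7872) / 9.8083 = 10.4 %.

10.4 %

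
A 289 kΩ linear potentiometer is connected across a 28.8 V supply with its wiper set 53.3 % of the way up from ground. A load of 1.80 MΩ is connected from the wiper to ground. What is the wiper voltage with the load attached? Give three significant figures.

V ≈ 14.8 V

The wiper splits the pot into (1−α)R = 135.0 kΩ above and αR = 154.0 kΩ below.
Lower section ‖ load = 141.9 kΩ.
V_wiper = 28.8 × 141.9/(135.0 + 141.9) = 14.8 V.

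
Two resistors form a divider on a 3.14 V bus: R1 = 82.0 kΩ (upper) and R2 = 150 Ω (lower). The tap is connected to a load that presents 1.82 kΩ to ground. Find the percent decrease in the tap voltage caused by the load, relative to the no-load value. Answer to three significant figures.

7.60 %

The divider's output (Thévenin) resistance is R1‖R2 = 149.7 Ω.
Fractional drop under load = R_th/(R_th + R_L) = 149.7 / (149.7 + 1820) = 0.07601.
So the output falls by 7.60 %.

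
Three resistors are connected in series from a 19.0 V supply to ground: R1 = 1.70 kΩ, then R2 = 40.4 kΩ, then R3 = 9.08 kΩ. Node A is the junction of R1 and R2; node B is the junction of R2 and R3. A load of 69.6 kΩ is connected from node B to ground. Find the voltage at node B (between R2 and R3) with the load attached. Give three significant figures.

V ≈ 3.04 V

At node B, R3 is in parallel with the load: R3‖R_L = 8.032 kΩ.
Below node A the resistance is R2 + (R3‖R_L) = 48.43 kΩ, so V_A = 19.0 × 48.43/50.13 = 18.36 V.
Then V_B = V_A × (R3‖R_L)/(R2 + R3‖R_L) = 18.36 × 8.032/48.43 = 3.04 V.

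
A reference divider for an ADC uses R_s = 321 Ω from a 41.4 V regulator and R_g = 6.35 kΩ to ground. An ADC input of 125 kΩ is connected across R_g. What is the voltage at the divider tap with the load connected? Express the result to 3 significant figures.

V_out ≈ 39.3 V

The load sits in parallel with R_g: R_g‖R_L = (6350 × 125000) / (6350 + 125000) = 6043 Ω.
V_out = 41.4 × 6043 / (321 + 6043) = 41.4 × 6043/6364 = 39.3 V.
(Unloaded it would have been 39.4 V.)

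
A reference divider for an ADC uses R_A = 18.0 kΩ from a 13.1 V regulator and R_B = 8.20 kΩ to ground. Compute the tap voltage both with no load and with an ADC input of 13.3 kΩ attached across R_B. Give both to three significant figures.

Open-circuit: V = 13.1 × 8.20/(18.0 + 8.20) = 4.10 V.
With the load, R_B becomes R_B‖R_L = 5.073 kΩ, so V = 13.1 × 5.073/23.07 = 2.88 V.

Unloaded: 4.10 V; loaded: 2.88 V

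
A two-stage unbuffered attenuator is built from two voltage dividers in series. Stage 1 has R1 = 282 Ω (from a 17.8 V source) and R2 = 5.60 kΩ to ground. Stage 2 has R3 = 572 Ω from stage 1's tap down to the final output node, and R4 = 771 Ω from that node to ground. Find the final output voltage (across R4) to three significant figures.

V_out ≈ 8.11 V

Stage 2 presents R3+R4 = 1343 Ω as a load on stage 1's tap.
Stage 1's lower leg becomes R2‖(R3+R4) = 1083 Ω, so V_mid = 17.8 × 1083/1365 = 14.12 V.
Stage 2 is itself unloaded: V_out = V_mid × R4/(R3+R4) = 14.12 × 771/1343 = 8.11 V.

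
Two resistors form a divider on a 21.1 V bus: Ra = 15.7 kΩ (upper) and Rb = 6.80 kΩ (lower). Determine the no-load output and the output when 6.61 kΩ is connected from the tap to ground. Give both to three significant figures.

Unloaded: 6.38 V; loaded: 3.71 V

Open-circuit: V = 21.1 × 6.80/(15.7 + 6.80) = 6.38 V.
With the load, Rb becomes Rb‖R_L = 3.352 kΩ, so V = 21.1 × 3.352/19.05 = 3.71 V.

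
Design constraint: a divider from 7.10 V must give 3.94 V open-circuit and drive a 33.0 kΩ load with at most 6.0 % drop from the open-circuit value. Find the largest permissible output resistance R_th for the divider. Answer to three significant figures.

R_th ≤ 2.11 kΩ

Loading drop = R_th/(R_th + R_L) ≤ 0.0600, so R_th ≤ R_L · ε/(1−ε) = 33.0 kΩ × 0.0600/0.9400 = 2.11 kΩ.
(Any R1, R2 with R2/(R1+R2) = 0.555 and R1‖R2 ≤ 2.11 kΩ will meet the spec.)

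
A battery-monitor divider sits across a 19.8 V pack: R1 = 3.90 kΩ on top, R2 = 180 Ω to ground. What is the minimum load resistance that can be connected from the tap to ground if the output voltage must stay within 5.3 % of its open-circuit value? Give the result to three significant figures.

R_L(min) ≈ 3.07 kΩ

Output resistance R_th = R1‖R2 = (3900 × 180)/4080 = 172.1 Ω.
The fractional drop is R_th/(R_th + R_L); requiring this ≤ 0.0530 gives R_L ≥ R_th(1/0.0530 − 1) = 172.1 × 17.87 = 3.07 kΩ.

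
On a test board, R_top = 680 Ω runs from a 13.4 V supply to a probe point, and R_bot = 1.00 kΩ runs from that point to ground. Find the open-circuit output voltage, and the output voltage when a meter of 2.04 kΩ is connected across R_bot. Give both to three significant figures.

Open-circuit: V = 13.4 × 1000/(680 + 1000) = 7.98 V.
With the load, R_bot becomes R_bot‖R_L = 671.1 Ω, so V = 13.4 × 671.1/1351 = 6.66 V.

Unloaded: 7.98 V; loaded: 6.66 V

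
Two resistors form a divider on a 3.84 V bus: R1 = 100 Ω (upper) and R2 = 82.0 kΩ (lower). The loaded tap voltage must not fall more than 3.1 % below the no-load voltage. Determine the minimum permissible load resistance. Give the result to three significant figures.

R_L(min) ≈ 3.12 kΩ

Output resistance R_th = R1‖R2 = (100 × 82000)/82100 = 99.88 Ω.
The fractional drop is R_th/(R_th + R_L); requiring this ≤ 0.0310 gives R_L ≥ R_th(1/0.0310 − 1) = 99.88 × 31.26 = 3.12 kΩ.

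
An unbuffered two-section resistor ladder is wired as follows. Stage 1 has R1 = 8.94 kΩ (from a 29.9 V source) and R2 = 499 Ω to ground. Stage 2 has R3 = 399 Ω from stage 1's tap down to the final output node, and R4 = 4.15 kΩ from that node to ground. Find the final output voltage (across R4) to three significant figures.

Stage 2 presents R3+R4 = 4549 Ω as a load on stage 1's tap.
Stage 1's lower leg becomes R2‖(R3+R4) = 449.7 Ω, so V_mid = 29.9 × 449.7/9390 = 1.432 V.
Stage 2 is itself unloaded: V_out = V_mid × R4/(R3+R4) = 1.432 × 4150/4549 = 1.31 V.

V_out ≈ 1.31 V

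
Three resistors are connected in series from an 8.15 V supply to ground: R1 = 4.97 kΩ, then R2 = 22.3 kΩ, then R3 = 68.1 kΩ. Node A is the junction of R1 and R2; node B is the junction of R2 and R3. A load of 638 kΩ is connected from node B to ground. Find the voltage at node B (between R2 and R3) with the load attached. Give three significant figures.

V ≈ 5.65 V

At node B, R3 is in parallel with the load: R3‖R_L = 61.53 kΩ.
Below node A the resistance is R2 + (R3‖R_L) = 83.83 kΩ, so V_A = 8.15 × 83.83/88.80 = 7.694 V.
Then V_B = V_A × (R3‖R_L)/(R2 + R3‖R_L) = 7.694 × 61.53/83.83 = 5.65 V.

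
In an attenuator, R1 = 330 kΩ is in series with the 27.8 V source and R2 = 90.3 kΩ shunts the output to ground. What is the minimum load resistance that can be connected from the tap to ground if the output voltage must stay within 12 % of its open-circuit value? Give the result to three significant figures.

Output resistance R_th = R1‖R2 = (330 × 90.3)/420.3 = 70.90 kΩ.
The fractional drop is R_th/(R_th + R_L); requiring this ≤ 0.120 gives R_L ≥ R_th(1/0.120 − 1) = 70.90 × 7.333 = 520 kΩ.

R_L(min) ≈ 520 kΩ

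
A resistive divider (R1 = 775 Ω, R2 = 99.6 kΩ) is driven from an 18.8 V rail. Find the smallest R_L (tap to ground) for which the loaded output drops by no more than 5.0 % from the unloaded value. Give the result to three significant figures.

Output resistance R_th = R1‖R2 = (775 × 99600)/100400 = 769.0 Ω.
The fractional drop is R_th/(R_th + R_L); requiring this ≤ 0.0500 gives R_L ≥ R_th(1/0.0500 − 1) = 769.0 × 19.00 = 14.6 kΩ.

R_L(min) ≈ 14.6 kΩ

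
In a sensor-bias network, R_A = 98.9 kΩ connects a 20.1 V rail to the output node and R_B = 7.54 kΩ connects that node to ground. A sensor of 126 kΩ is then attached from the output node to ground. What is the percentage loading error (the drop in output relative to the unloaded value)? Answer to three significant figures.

The divider's output (Thévenin) resistance is R_A‖R_B = 7.006 kΩ.
Fractional drop under load = R_th/(R_th + R_L) = 7.006 / (7.006 + 126) = 0.05267.
So the output falls by 5.27 %.

5.27 %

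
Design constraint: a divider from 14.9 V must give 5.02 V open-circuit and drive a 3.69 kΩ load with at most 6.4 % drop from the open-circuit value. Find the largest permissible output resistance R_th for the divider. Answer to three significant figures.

R_th ≤ 252 Ω

Loading drop = R_th/(R_th + R_L) ≤ 0.0640, so R_th ≤ R_L · ε/(1−ε) = 3.69 kΩ × 0.0640/0.9360 = 252 Ω.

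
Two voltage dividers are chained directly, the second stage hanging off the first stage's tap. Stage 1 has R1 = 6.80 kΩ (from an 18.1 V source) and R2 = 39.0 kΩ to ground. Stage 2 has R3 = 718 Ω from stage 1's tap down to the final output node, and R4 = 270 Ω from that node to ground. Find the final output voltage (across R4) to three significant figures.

Stage 2 presents R3+R4 = 988.0 Ω as a load on stage 1's tap.
Stage 1's lower leg becomes R2‖(R3+R4) = 963.6 Ω, so V_mid = 18.1 × 963.6/7764 = 2.247 V.
Stage 2 is itself unloaded: V_out = V_mid × R4/(R3+R4) = 2.247 × 270/988.0 = 0.614 V.

V_out ≈ 0.614 V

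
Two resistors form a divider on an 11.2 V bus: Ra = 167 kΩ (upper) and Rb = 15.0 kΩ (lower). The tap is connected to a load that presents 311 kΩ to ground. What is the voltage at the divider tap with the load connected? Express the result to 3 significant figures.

The load sits in parallel with Rb: Rb‖R_L = (15.0 × 311) / (15.0 + 311) = 14.31 kΩ.
V_out = 11.2 × 14.31 / (167 + 14.31) = 11.2 × 14.31/181.3 = 0.884 V.
(Unloaded it would have been 0.923 V.)

V_out ≈ 0.884 V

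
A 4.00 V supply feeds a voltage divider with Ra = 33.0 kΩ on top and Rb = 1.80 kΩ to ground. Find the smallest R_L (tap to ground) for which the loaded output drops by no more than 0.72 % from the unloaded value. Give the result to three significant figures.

Output resistance R_th = Ra‖Rb = (33.0 × 1.80)/34.80 = 1.707 kΩ.
The fractional drop is R_th/(R_th + R_L); requiring this ≤ 0.00720 gives R_L ≥ R_th(1/0.00720 − 1) = 1.707 × 137.9 = 235 kΩ.

R_L(min) ≈ 235 kΩ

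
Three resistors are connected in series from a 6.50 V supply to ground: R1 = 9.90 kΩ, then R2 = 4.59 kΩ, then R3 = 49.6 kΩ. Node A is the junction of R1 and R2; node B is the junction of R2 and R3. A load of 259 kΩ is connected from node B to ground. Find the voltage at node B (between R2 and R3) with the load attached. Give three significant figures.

At node B, R3 is in parallel with the load: R3‖R_L = 41.63 kΩ.
Below node A the resistance is R2 + (R3‖R_L) = 46.22 kΩ, so V_A = 6.50 × 46.22/56.12 = 5.353 V.
Then V_B = V_A × (R3‖R_L)/(R2 + R3‖R_L) = 5.353 × 41.63/46.22 = 4.82 V.

V ≈ 4.82 V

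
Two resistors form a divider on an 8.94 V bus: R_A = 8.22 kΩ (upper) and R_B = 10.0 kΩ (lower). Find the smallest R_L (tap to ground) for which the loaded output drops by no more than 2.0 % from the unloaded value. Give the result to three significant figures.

Output resistance R_th = R_A‖R_B = (8.22 × 10.0)/18.22 = 4.512 kΩ.
The fractional drop is R_th/(R_th + R_L); requiring this ≤ 0.0200 gives R_L ≥ R_th(1/0.0200 − 1) = 4.512 × 49.00 = 221 kΩ.

R_L(min) ≈ 221 kΩ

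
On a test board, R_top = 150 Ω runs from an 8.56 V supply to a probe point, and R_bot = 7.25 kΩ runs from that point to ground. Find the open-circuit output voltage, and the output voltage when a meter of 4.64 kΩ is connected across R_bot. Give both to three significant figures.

Open-circuit: V = 8.56 × 7250/(150 + 7250) = 8.39 V.
With the load, R_bot becomes R_bot‖R_L = 2829 Ω, so V = 8.56 × 2829/2979 = 8.13 V.

Unloaded: 8.39 V; loaded: 8.13 V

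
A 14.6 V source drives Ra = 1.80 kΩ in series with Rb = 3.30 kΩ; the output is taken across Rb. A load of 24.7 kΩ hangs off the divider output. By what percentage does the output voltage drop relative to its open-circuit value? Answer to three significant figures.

The divider's output (Thévenin) resistance is Ra‖Rb = 1.165 kΩ.
Fractional drop under load = R_th/(R_th + R_L) = 1.165 / (1.165 + 24.7) = 0.04503.
So the output falls by 4.50 %.

4.50 %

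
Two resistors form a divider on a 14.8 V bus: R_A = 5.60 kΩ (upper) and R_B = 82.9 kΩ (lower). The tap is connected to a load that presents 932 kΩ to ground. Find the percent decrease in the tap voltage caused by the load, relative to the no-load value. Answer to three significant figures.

0.560 %

The divider's output (Thévenin) resistance is R_A‖R_B = 5.246 kΩ.
Fractional drop under load = R_th/(R_th + R_L) = 5.246 / (5.246 + 932) = 0.005597.
So the output falls by 0.560 %.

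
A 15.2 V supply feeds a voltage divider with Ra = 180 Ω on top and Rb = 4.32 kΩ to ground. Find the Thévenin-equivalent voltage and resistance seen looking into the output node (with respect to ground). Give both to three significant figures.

V_th is the open-circuit tap voltage: 15.2 × 4320/(180 + 4320) = 14.6 V.
With the supply zeroed, Ra and Rb appear in parallel from the tap: R_th = Ra‖Rb = (180 × 4320)/4500 = 173 Ω.

V_th = 14.6 V, R_th = 173 Ω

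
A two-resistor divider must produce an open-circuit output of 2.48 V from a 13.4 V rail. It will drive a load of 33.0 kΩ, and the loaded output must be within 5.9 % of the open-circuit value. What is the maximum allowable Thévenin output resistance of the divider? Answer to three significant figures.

Loading drop = R_th/(R_th + R_L) ≤ 0.0590, so R_th ≤ R_L · ε/(1−ε) = 33.0 kΩ × 0.0590/0.9410 = 2.07 kΩ.

R_th ≤ 2.07 kΩ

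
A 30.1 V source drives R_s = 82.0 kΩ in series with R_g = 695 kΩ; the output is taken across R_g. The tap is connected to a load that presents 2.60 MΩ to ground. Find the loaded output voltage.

V_out ≈ 26.2 V

The load sits in parallel with R_g: R_g‖R_L = (695 × 2600) / (695 + 2600) = 548.4 kΩ.
V_out = 30.1 × 548.4 / (82.0 + 548.4) = 30.1 × 548.4/630.4 = 26.2 V.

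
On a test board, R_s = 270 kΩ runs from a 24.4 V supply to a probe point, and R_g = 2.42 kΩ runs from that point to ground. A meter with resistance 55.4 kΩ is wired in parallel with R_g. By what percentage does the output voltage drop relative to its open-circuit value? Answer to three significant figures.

4.15 %

The divider's output (Thévenin) resistance is R_s‖R_g = 2.399 kΩ.
Fractional drop under load = R_th/(R_th + R_L) = 2.399 / (2.399 + 55.4) = 0.04150.
So the output falls by 4.15 %.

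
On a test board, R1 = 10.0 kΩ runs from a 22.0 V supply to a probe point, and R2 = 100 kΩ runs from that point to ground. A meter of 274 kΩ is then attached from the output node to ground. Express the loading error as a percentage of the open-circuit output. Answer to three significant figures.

3.21 %

The divider's output (Thévenin) resistance is R1‖R2 = 9.091 kΩ.
Fractional drop under load = R_th/(R_th + R_L) = 9.091 / (9.091 + 274) = 0.03211.
So the output falls by 3.21 %.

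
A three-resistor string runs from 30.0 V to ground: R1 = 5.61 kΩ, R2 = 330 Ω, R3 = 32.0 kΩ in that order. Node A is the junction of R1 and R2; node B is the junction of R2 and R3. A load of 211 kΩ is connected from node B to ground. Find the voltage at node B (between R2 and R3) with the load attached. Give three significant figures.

V ≈ 24.7 V

At node B, R3 is in parallel with the load: R3‖R_L = 27790 Ω.
Below node A the resistance is R2 + (R3‖R_L) = 28120 Ω, so V_A = 30.0 × 28120/33730 = 25.01 V.
Then V_B = V_A × (R3‖R_L)/(R2 + R3‖R_L) = 25.01 × 27790/28120 = 24.7 V.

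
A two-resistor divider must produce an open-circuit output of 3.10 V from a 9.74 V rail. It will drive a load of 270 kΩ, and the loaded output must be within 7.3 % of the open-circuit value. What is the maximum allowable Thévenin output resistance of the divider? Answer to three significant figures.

R_th ≤ 21.3 kΩ

Loading drop = R_th/(R_th + R_L) ≤ 0.0730, so R_th ≤ R_L · ε/(1−ε) = 270 kΩ × 0.0730/0.9270 = 21.3 kΩ.
(Any R1, R2 with R2/(R1+R2) = 0.318 and R1‖R2 ≤ 21.3 kΩ will meet the spec.)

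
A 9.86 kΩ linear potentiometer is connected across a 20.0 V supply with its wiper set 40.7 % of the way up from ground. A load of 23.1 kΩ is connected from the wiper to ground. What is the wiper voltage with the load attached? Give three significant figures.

V ≈ 7.38 V

The wiper splits the pot into (1−α)R = 5.847 kΩ above and αR = 4.013 kΩ below.
Lower section ‖ load = 3.419 kΩ.
V_wiper = 20.0 × 3.419/(5.847 + 3.419) = 7.38 V.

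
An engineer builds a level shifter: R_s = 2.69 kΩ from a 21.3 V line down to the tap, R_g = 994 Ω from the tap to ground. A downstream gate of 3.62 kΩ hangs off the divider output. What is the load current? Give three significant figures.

R_g‖R_L = 779.9 Ω; V_out = 21.3 × 779.9/3470 = 4.787 V.
I_L = V_out / R_L = 4.787 / 3.62 kΩ = 1.32 mA.

I_L ≈ 1.32 mA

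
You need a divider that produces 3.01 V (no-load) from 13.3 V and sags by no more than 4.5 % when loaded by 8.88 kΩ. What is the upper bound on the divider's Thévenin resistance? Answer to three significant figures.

R_th ≤ 418 Ω

Loading drop = R_th/(R_th + R_L) ≤ 0.0450, so R_th ≤ R_L · ε/(1−ε) = 8.88 kΩ × 0.0450/0.9550 = 418 Ω.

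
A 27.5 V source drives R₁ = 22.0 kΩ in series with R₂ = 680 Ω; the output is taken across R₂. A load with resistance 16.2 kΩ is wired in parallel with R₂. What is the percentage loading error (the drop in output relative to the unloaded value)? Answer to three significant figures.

The divider's output (Thévenin) resistance is R₁‖R₂ = 659.6 Ω.
Fractional drop under load = R_th/(R_th + R_L) = 659.6 / (659.6 + 16200) = 0.03912.
So the output falls by 3.91 %.

3.91 %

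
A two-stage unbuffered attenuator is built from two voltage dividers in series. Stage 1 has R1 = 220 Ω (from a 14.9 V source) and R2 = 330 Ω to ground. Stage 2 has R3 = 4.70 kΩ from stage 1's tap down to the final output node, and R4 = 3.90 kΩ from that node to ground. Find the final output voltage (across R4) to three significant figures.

V_out ≈ 3.99 V

Stage 2 presents R3+R4 = 8600 Ω as a load on stage 1's tap.
Stage 1's lower leg becomes R2‖(R3+R4) = 317.8 Ω, so V_mid = 14.9 × 317.8/537.8 = 8.805 V.
Stage 2 is itself unloaded: V_out = V_mid × R4/(R3+R4) = 8.805 × 3900/8600 = 3.99 V.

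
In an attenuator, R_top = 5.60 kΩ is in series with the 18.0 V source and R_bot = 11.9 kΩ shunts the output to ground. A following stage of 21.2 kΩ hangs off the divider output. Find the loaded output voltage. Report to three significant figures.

V_out ≈ 10.4 V

The load sits in parallel with R_bot: R_bot‖R_L = (11.9 × 21.2) / (11.9 + 21.2) = 7.622 kΩ.
V_out = 18.0 × 7.622 / (5.60 + 7.622) = 18.0 × 7.622/13.22 = 10.4 V.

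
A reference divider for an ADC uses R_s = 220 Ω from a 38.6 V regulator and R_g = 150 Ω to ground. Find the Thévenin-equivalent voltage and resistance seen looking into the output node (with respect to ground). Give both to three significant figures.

V_th is the open-circuit tap voltage: 38.6 × 150/(220 + 150) = 15.6 V.
With the supply zeroed, R_s and R_g appear in parallel from the tap: R_th = R_s‖R_g = (220 × 150)/370.0 = 89.2 Ω.

V_th = 15.6 V, R_th = 89.2 Ω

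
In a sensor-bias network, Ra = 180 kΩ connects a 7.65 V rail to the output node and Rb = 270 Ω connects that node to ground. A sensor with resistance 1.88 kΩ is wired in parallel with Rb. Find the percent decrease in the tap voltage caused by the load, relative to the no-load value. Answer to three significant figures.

12.5 %

Unloaded V = 7.65 × 270/180300 = 0.011458 V.
Loaded: Rb‖R_L = 236.1 Ω, giving V = 7.65 × 236.1/180200 = 0.010021 V.
Drop = (0.011458 − 0.010021) / 0.011458 = 12.5 %.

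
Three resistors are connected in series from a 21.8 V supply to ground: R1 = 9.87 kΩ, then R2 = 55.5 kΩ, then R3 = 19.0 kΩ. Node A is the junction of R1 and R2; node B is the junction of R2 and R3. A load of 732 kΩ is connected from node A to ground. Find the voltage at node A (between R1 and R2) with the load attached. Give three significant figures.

Below node A the series string R2+R3 = 74.50 kΩ sits in parallel with the 732 kΩ load: 67.62 kΩ.
V_A = 21.8 × 67.62/(9.87 + 67.62) = 19.0 V.

V ≈ 19.0 V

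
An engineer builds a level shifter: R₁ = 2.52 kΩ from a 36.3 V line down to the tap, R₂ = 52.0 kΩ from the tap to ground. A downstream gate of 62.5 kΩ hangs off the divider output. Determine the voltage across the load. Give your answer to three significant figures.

The load sits in parallel with R₂: R₂‖R_L = (52.0 × 62.5) / (52.0 + 62.5) = 28.38 kΩ.
V_out = 36.3 × 28.38 / (2.52 + 28.38) = 36.3 × 28.38/30.90 = 33.3 V.
(Unloaded it would have been 34.6 V.)

V_out ≈ 33.3 V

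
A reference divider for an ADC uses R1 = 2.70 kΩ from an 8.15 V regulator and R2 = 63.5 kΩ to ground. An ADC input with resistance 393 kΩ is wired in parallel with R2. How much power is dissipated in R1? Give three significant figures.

Total resistance from the source is R1 + (R2‖R_L) = 57.37 kΩ, so I = 8.15/57.37 kΩ = 0.1421 mA.
P = I²·R1 = (0.1421 mA)² × 2.70 kΩ = 0.0545 mW.

P ≈ 0.0545 mW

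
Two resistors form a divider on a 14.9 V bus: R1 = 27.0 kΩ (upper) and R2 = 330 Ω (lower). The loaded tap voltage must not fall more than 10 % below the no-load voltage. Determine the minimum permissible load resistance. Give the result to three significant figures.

R_L(min) ≈ 2.93 kΩ

Output resistance R_th = R1‖R2 = (27000 × 330)/27330 = 326.0 Ω.
The fractional drop is R_th/(R_th + R_L); requiring this ≤ 0.100 gives R_L ≥ R_th(1/0.100 − 1) = 326.0 × 9.000 = 2.93 kΩ.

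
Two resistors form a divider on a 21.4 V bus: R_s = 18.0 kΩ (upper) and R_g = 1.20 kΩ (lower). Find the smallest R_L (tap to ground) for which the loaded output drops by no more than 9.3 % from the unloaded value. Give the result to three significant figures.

Output resistance R_th = R_s‖R_g = (18.0 × 1.20)/19.20 = 1.125 kΩ.
The fractional drop is R_th/(R_th + R_L); requiring this ≤ 0.0930 gives R_L ≥ R_th(1/0.0930 − 1) = 1.125 × 9.753 = 11.0 kΩ.

R_L(min) ≈ 11.0 kΩ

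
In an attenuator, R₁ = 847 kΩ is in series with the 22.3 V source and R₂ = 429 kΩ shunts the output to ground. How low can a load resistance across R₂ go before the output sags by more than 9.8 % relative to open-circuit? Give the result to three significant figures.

Output resistance R_th = R₁‖R₂ = (847 × 429)/1276 = 284.8 kΩ.
The fractional drop is R_th/(R_th + R_L); requiring this ≤ 0.0980 gives R_L ≥ R_th(1/0.0980 − 1) = 284.8 × 9.204 = 2.62 MΩ.

R_L(min) ≈ 2.62 MΩ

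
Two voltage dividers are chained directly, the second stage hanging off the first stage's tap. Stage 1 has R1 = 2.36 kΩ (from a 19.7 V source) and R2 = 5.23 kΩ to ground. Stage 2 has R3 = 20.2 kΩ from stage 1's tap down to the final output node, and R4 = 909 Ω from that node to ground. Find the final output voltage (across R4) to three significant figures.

V_out ≈ 0.543 V

Stage 2 presents R3+R4 = 21110 Ω as a load on stage 1's tap.
Stage 1's lower leg becomes R2‖(R3+R4) = 4192 Ω, so V_mid = 19.7 × 4192/6552 = 12.60 V.
Stage 2 is itself unloaded: V_out = V_mid × R4/(R3+R4) = 12.60 × 909/21110 = 0.543 V.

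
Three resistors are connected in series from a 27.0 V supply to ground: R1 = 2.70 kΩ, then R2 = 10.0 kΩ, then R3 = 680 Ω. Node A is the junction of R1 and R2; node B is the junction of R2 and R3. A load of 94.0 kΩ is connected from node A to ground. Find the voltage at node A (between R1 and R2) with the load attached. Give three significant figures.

V ≈ 21.1 V

Below node A the series string R2+R3 = 10680 Ω sits in parallel with the 94000 Ω load: 9590 Ω.
V_A = 27.0 × 9590/(2700 + 9590) = 21.1 V.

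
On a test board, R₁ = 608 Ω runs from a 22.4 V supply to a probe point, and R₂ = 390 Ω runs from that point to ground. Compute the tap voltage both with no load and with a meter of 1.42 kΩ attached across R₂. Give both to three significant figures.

Open-circuit: V = 22.4 × 390/(608 + 390) = 8.75 V.
With the load, R₂ becomes R₂‖R_L = 306.0 Ω, so V = 22.4 × 306.0/914.0 = 7.50 V.

Unloaded: 8.75 V; loaded: 7.50 V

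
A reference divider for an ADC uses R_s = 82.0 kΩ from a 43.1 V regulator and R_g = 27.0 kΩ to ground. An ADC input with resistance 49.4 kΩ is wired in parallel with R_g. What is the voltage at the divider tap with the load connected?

The load sits in parallel with R_g: R_g‖R_L = (27.0 × 49.4) / (27.0 + 49.4) = 17.46 kΩ.
V_out = 43.1 × 17.46 / (82.0 + 17.46) = 43.1 × 17.46/99.46 = 7.57 V.

V_out ≈ 7.57 V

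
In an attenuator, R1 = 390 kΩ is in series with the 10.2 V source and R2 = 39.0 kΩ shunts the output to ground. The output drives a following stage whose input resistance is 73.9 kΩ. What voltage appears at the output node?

The load sits in parallel with R2: R2‖R_L = (39.0 × 73.9) / (39.0 + 73.9) = 25.53 kΩ.
V_out = 10.2 × 25.53 / (390 + 25.53) = 10.2 × 25.53/415.5 = 0.627 V.

V_out ≈ 0.627 V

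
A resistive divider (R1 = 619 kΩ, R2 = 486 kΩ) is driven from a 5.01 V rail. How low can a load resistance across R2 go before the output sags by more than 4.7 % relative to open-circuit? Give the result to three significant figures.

Output resistance R_th = R1‖R2 = (619 × 486)/1105 = 272.2 kΩ.
The fractional drop is R_th/(R_th + R_L); requiring this ≤ 0.0470 gives R_L ≥ R_th(1/0.0470 − 1) = 272.2 × 20.28 = 5.52 MΩ.

R_L(min) ≈ 5.52 MΩ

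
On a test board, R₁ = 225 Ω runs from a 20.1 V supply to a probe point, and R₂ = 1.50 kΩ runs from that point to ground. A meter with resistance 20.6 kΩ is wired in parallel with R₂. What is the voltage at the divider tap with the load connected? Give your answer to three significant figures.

The load sits in parallel with R₂: R₂‖R_L = (1500 × 20600) / (1500 + 20600) = 1398 Ω.
V_out = 20.1 × 1398 / (225 + 1398) = 20.1 × 1398/1623 = 17.3 V.

V_out ≈ 17.3 V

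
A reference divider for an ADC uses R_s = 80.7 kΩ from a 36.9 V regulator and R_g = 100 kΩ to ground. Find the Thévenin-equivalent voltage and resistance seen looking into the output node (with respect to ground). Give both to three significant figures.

V_th is the open-circuit tap voltage: 36.9 × 100/(80.7 + 100) = 20.4 V.
With the supply zeroed, R_s and R_g appear in parallel from the tap: R_th = R_s‖R_g = (80.7 × 100)/180.7 = 44.7 kΩ.

V_th = 20.4 V, R_th = 44.7 kΩ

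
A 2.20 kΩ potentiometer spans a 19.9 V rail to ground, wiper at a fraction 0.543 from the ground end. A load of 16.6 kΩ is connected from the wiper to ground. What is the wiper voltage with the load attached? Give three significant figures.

The wiper splits the pot into (1−α)R = 1.005 kΩ above and αR = 1.195 kΩ below.
Lower section ‖ load = 1.114 kΩ.
V_wiper = 19.9 × 1.114/(1.005 + 1.114) = 10.5 V.

V ≈ 10.5 V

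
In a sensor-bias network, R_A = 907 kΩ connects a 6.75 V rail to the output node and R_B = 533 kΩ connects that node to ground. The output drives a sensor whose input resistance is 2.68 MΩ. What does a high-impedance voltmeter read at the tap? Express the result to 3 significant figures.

V_out ≈ 2.22 V

The load sits in parallel with R_B: R_B‖R_L = (533 × 2680) / (533 + 2680) = 444.6 kΩ.
V_out = 6.75 × 444.6 / (907 + 444.6) = 6.75 × 444.6/1352 = 2.22 V.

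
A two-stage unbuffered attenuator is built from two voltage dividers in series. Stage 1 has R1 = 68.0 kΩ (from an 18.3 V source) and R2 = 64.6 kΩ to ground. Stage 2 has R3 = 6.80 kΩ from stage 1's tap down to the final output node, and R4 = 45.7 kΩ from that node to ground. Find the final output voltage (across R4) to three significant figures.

V_out ≈ 4.76 V

Stage 2 presents R3+R4 = 52.50 kΩ as a load on stage 1's tap.
Stage 1's lower leg becomes R2‖(R3+R4) = 28.96 kΩ, so V_mid = 18.3 × 28.96/96.96 = 5.466 V.
Stage 2 is itself unloaded: V_out = V_mid × R4/(R3+R4) = 5.466 × 45.7/52.50 = 4.76 V.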